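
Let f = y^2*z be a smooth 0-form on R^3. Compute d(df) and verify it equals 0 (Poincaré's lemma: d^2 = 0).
d(df) = 0

Step 1: df = sum_i (∂f/∂x_i) dx_i = (0) dx + (2*y*z) dy + (y^2) dz.
Step 2: Apply d again. Using the 1-form formula, the coefficient of dx ∧ dy in d(df) is ∂^2 f/∂x ∂y - ∂^2 f/∂y ∂x = (0) - (0) = 0 (equality of mixed partials for smooth f).
Similarly for dx ∧ dz and dy ∧ dz — all coefficients vanish. So d(df) = 0.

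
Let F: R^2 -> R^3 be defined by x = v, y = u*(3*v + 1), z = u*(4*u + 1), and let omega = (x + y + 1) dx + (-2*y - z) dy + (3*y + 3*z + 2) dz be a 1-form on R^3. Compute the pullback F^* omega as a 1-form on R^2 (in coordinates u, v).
F^* omega = (96*u^3 + 60*u^2*v + 56*u^2 - 18*u*v^2 - 6*u*v + 19*u + 2) du + (-12*u^3 - 18*u^2*v - 9*u^2 + 3*u*v + u + v + 1) dv

Using F^*(f dg) = (f ∘ F) d(g ∘ F), substitute each coordinate x_i by F_i(u, v) in f_i, and replace dx_i by d F_i = (∂F_i/∂u) du + (∂F_i/∂v) dv.
  For the x component: f_1(F) = 3*u*v + u + v + 1; d F_1 = (0) du + (1) dv
  For the y component: f_2(F) = u*(-4*u - 6*v - 3); d F_2 = (3*v + 1) du + (3*u) dv
  For the z component: f_3(F) = 12*u^2 + 9*u*v + 6*u + 2; d F_3 = (8*u + 1) du + (0) dv
Combining and collecting du, dv coefficients:
  coeff of du: 96*u^3 + 60*u^2*v + 56*u^2 - 18*u*v^2 - 6*u*v + 19*u + 2
  coeff of dv: -12*u^3 - 18*u^2*v - 9*u^2 + 3*u*v + u + v + 1
F^* omega = (96*u^3 + 60*u^2*v + 56*u^2 - 18*u*v^2 - 6*u*v + 19*u + 2) du + (-12*u^3 - 18*u^2*v - 9*u^2 + 3*u*v + u + v + 1) dv.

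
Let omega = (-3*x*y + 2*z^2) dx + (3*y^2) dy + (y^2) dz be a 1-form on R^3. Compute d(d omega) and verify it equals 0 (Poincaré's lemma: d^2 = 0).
d(d omega) = 0

Step 1: d omega = sum_{i<j} (∂f_j/∂x_i - ∂f_i/∂x_j) dx_i ∧ dx_j:
  coeff of dx ∧ dy: 3*x
  coeff of dx ∧ dz: -4*z
  coeff of dy ∧ dz: 2*y
Step 2: Apply d again to each 2-form coefficient. The only possible 3-form in R^3 is dx ∧ dy ∧ dz, with coefficient
  ∂(coeff of dy∧dz)/∂x - ∂(coeff of dx∧dz)/∂y + ∂(coeff of dx∧dy)/∂z
  = ∂/∂x (2*y) - ∂/∂y (-4*z) + ∂/∂z (3*x).
Each of these terms simplifies to sums of mixed partials that cancel in pairs. The result is 0 (by equality of mixed partials for smooth functions — Schwarz / Clairaut).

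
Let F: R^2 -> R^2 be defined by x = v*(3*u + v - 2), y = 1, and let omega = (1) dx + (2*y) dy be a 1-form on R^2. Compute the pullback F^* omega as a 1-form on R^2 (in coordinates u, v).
F^* omega = (3*v) du + (3*u + 2*v - 2) dv

Using F^*(f dg) = (f ∘ F) d(g ∘ F), substitute each coordinate x_i by F_i(u, v) in f_i, and replace dx_i by d F_i = (∂F_i/∂u) du + (∂F_i/∂v) dv.
  For the x component: f_1(F) = 1; d F_1 = (3*v) du + (3*u + 2*v - 2) dv
  For the y component: f_2(F) = 2; d F_2 = (0) du + (0) dv
Combining and collecting du, dv coefficients:
  coeff of du: 3*v
  coeff of dv: 3*u + 2*v - 2
F^* omega = (3*v) du + (3*u + 2*v - 2) dv.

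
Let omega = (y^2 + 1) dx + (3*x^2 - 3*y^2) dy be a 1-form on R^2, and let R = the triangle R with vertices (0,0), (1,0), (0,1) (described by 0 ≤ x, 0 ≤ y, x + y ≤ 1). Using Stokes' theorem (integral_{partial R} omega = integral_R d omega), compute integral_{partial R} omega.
integral_(partial R) omega = 2/3

Stokes: integral_partial_R omega = integral_R d omega with d omega = (∂Q/∂x - ∂P/∂y) dx ∧ dy.
  ∂Q/∂x = 6*x
  ∂P/∂y = 2*y
  integrand = ∂Q/∂x - ∂P/∂y = 6*x - 2*y.
Integrating over R: integral_0^1 integral_0^{1-x} (6*x - 2*y) dy dx = 2/3.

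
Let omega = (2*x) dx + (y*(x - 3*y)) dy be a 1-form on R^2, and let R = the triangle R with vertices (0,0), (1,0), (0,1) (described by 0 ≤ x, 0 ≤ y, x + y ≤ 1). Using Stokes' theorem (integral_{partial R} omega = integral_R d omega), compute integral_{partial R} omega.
integral_(partial R) omega = 1/6

Stokes: integral_partial_R omega = integral_R d omega with d omega = (∂Q/∂x - ∂P/∂y) dx ∧ dy.
  ∂Q/∂x = y
  ∂P/∂y = 0
  integrand = ∂Q/∂x - ∂P/∂y = y.
Integrating over R: integral_0^1 integral_0^{1-x} (y) dy dx = 1/6.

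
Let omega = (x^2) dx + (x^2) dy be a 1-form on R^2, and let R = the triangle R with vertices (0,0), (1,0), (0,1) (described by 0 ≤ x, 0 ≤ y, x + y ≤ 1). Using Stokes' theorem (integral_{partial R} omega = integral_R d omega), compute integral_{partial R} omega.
integral_(partial R) omega = 1/3

Stokes: integral_partial_R omega = integral_R d omega with d omega = (∂Q/∂x - ∂P/∂y) dx ∧ dy.
  ∂Q/∂x = 2*x
  ∂P/∂y = 0
  integrand = ∂Q/∂x - ∂P/∂y = 2*x.
Integrating over R: integral_0^1 integral_0^{1-x} (2*x) dy dx = 1/3.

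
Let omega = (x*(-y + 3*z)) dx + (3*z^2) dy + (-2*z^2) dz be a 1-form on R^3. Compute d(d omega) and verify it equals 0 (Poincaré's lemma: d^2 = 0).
d(d omega) = 0

Step 1: d omega = sum_{i<j} (∂f_j/∂x_i - ∂f_i/∂x_j) dx_i ∧ dx_j:
  coeff of dx ∧ dy: x
  coeff of dx ∧ dz: -3*x
  coeff of dy ∧ dz: -6*z
Step 2: Apply d again to each 2-form coefficient. The only possible 3-form in R^3 is dx ∧ dy ∧ dz, with coefficient
  ∂(coeff of dy∧dz)/∂x - ∂(coeff of dx∧dz)/∂y + ∂(coeff of dx∧dy)/∂z
  = ∂/∂x (-6*z) - ∂/∂y (-3*x) + ∂/∂z (x).
Each of these terms simplifies to sums of mixed partials that cancel in pairs. The result is 0 (by equality of mixed partials for smooth functions — Schwarz / Clairaut).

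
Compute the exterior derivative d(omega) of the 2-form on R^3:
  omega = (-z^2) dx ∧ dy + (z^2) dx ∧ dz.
d(omega) = (-2*z) dx ∧ dy ∧ dz

For a 2-form omega = sum_{i<j} g_{ij} dx_i ∧ dx_j, the exterior derivative is
  d(omega) = sum_{i<j} d(g_{ij}) ∧ dx_i ∧ dx_j = sum_{i<j, k} (∂g_{ij}/∂x_k) dx_k ∧ dx_i ∧ dx_j.
Expand each term, using dx_k ∧ dx_i ∧ dx_j = sgn(permutation) dx_{(a)} ∧ dx_{(b)} ∧ dx_{(c)} with (a < b < c) sorted:
  d(-z^2) includes (∂/∂z)(-z^2) dz = (-2*z) dz, which multiplied by dx ∧ dy gives (-2*z) dx ∧ dy ∧ dz
Collecting like 3-forms: d(omega) = (-2*z) dx ∧ dy ∧ dz.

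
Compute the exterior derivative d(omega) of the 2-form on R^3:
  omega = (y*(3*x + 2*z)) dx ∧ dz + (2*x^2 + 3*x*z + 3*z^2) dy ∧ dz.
d(omega) = (x + z) dx ∧ dy ∧ dz

For a 2-form omega = sum_{i<j} g_{ij} dx_i ∧ dx_j, the exterior derivative is
  d(omega) = sum_{i<j} d(g_{ij}) ∧ dx_i ∧ dx_j = sum_{i<j, k} (∂g_{ij}/∂x_k) dx_k ∧ dx_i ∧ dx_j.
Expand each term, using dx_k ∧ dx_i ∧ dx_j = sgn(permutation) dx_{(a)} ∧ dx_{(b)} ∧ dx_{(c)} with (a < b < c) sorted:
  d(y*(3*x + 2*z)) includes (∂/∂y)(y*(3*x + 2*z)) dy = (3*x + 2*z) dy, which multiplied by dx ∧ dz gives (-3*x - 2*z) dx ∧ dy ∧ dz
  d(2*x^2 + 3*x*z + 3*z^2) includes (∂/∂x)(2*x^2 + 3*x*z + 3*z^2) dx = (4*x + 3*z) dx, which multiplied by dy ∧ dz gives (4*x + 3*z) dx ∧ dy ∧ dz
Collecting like 3-forms: d(omega) = (x + z) dx ∧ dy ∧ dz.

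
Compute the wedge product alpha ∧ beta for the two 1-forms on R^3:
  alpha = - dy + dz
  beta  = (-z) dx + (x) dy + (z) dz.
alpha ∧ beta = (-z) dx ∧ dy + (-x - z) dy ∧ dz + (z) dx ∧ dz

Distribute the wedge, using dx_i ∧ dx_j = -dx_j ∧ dx_i and dx_i ∧ dx_i = 0. For each pair (i, j) with i < j, the coefficient of dx_i ∧ dx_j in alpha ∧ beta is (alpha_i * beta_j - alpha_j * beta_i). Collecting: alpha ∧ beta = (-z) dx ∧ dy + (-x - z) dy ∧ dz + (z) dx ∧ dz.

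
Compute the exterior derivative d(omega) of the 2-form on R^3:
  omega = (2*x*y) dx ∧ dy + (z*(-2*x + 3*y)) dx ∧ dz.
d(omega) = (-3*z) dx ∧ dy ∧ dz

For a 2-form omega = sum_{i<j} g_{ij} dx_i ∧ dx_j, the exterior derivative is
  d(omega) = sum_{i<j} d(g_{ij}) ∧ dx_i ∧ dx_j = sum_{i<j, k} (∂g_{ij}/∂x_k) dx_k ∧ dx_i ∧ dx_j.
Expand each term, using dx_k ∧ dx_i ∧ dx_j = sgn(permutation) dx_{(a)} ∧ dx_{(b)} ∧ dx_{(c)} with (a < b < c) sorted:
  d(z*(-2*x + 3*y)) includes (∂/∂y)(z*(-2*x + 3*y)) dy = (3*z) dy, which multiplied by dx ∧ dz gives (-3*z) dx ∧ dy ∧ dz
Collecting like 3-forms: d(omega) = (-3*z) dx ∧ dy ∧ dz.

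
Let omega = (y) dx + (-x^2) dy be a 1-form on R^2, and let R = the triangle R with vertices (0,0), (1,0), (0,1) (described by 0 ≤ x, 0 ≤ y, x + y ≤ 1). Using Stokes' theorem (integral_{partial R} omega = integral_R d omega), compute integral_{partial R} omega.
integral_(partial R) omega = -5/6

Stokes: integral_partial_R omega = integral_R d omega with d omega = (∂Q/∂x - ∂P/∂y) dx ∧ dy.
  ∂Q/∂x = -2*x
  ∂P/∂y = 1
  integrand = ∂Q/∂x - ∂P/∂y = -2*x - 1.
Integrating over R: integral_0^1 integral_0^{1-x} (-2*x - 1) dy dx = -5/6.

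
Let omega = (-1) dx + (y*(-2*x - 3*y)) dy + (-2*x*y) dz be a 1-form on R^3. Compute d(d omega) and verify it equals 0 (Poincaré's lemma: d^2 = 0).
d(d omega) = 0

Step 1: d omega = sum_{i<j} (∂f_j/∂x_i - ∂f_i/∂x_j) dx_i ∧ dx_j:
  coeff of dx ∧ dy: -2*y
  coeff of dx ∧ dz: -2*y
  coeff of dy ∧ dz: -2*x
Step 2: Apply d again to each 2-form coefficient. The only possible 3-form in R^3 is dx ∧ dy ∧ dz, with coefficient
  ∂(coeff of dy∧dz)/∂x - ∂(coeff of dx∧dz)/∂y + ∂(coeff of dx∧dy)/∂z
  = ∂/∂x (-2*x) - ∂/∂y (-2*y) + ∂/∂z (-2*y).
Each of these terms simplifies to sums of mixed partials that cancel in pairs. The result is 0 (by equality of mixed partials for smooth functions — Schwarz / Clairaut).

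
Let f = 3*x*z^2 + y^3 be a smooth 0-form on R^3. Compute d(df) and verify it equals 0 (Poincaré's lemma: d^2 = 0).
d(df) = 0

Step 1: df = sum_i (∂f/∂x_i) dx_i = (3*z^2) dx + (3*y^2) dy + (6*x*z) dz.
Step 2: Apply d again. Using the 1-form formula, the coefficient of dx ∧ dy in d(df) is ∂^2 f/∂x ∂y - ∂^2 f/∂y ∂x = (0) - (0) = 0 (equality of mixed partials for smooth f).
Similarly for dx ∧ dz and dy ∧ dz — all coefficients vanish. So d(df) = 0.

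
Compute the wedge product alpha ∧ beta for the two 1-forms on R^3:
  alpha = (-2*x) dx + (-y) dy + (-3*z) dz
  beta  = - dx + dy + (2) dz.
alpha ∧ beta = (-2*x - y) dx ∧ dy + (-4*x - 3*z) dx ∧ dz + (-2*y + 3*z) dy ∧ dz

Distribute the wedge, using dx_i ∧ dx_j = -dx_j ∧ dx_i and dx_i ∧ dx_i = 0. For each pair (i, j) with i < j, the coefficient of dx_i ∧ dx_j in alpha ∧ beta is (alpha_i * beta_j - alpha_j * beta_i). Collecting: alpha ∧ beta = (-2*x - y) dx ∧ dy + (-4*x - 3*z) dx ∧ dz + (-2*y + 3*z) dy ∧ dz.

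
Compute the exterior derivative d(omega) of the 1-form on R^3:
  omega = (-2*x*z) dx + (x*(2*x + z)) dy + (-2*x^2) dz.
d(omega) = (4*x + z) dx ∧ dy + (-2*x) dx ∧ dz + (-x) dy ∧ dz

For a 1-form omega = sum_i f_i dx_i, the exterior derivative is
  d(omega) = sum_{i < j} (∂f_j/∂x_i - ∂f_i/∂x_j) dx_i ∧ dx_j.
  coefficient of dx ∧ dy: ∂f_2/∂x - ∂f_1/∂y = ∂(x*(2*x + z))/∂x - ∂(-2*x*z)/∂y = 4*x + z
  coefficient of dx ∧ dz: ∂f_3/∂x - ∂f_1/∂z = ∂(-2*x^2)/∂x - ∂(-2*x*z)/∂z = -2*x
  coefficient of dy ∧ dz: ∂f_3/∂y - ∂f_2/∂z = ∂(-2*x^2)/∂y - ∂(x*(2*x + z))/∂z = -x
Assembling: d(omega) = (4*x + z) dx ∧ dy + (-2*x) dx ∧ dz + (-x) dy ∧ dz.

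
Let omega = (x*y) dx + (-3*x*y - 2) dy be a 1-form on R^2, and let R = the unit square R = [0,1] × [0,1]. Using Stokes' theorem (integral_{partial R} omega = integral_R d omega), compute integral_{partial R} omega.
integral_(partial R) omega = -2

Stokes: integral_partial_R omega = integral_R d omega with d omega = (∂Q/∂x - ∂P/∂y) dx ∧ dy.
  ∂Q/∂x = -3*y
  ∂P/∂y = x
  integrand = ∂Q/∂x - ∂P/∂y = -x - 3*y.
Integrating over R: integral_0^1 integral_0^1 (-x - 3*y) dx dy = -2.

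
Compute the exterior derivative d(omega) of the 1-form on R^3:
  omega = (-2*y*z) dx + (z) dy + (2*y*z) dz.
d(omega) = (2*z) dx ∧ dy + (2*y) dx ∧ dz + (2*z - 1) dy ∧ dz

For a 1-form omega = sum_i f_i dx_i, the exterior derivative is
  d(omega) = sum_{i < j} (∂f_j/∂x_i - ∂f_i/∂x_j) dx_i ∧ dx_j.
  coefficient of dx ∧ dy: ∂f_2/∂x - ∂f_1/∂y = ∂(z)/∂x - ∂(-2*y*z)/∂y = 2*z
  coefficient of dx ∧ dz: ∂f_3/∂x - ∂f_1/∂z = ∂(2*y*z)/∂x - ∂(-2*y*z)/∂z = 2*y
  coefficient of dy ∧ dz: ∂f_3/∂y - ∂f_2/∂z = ∂(2*y*z)/∂y - ∂(z)/∂z = 2*z - 1
Assembling: d(omega) = (2*z) dx ∧ dy + (2*y) dx ∧ dz + (2*z - 1) dy ∧ dz.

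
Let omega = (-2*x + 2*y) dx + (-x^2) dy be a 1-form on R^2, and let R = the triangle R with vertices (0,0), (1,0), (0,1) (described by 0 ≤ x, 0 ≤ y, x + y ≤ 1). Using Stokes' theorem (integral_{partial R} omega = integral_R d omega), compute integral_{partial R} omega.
integral_(partial R) omega = -4/3

Stokes: integral_partial_R omega = integral_R d omega with d omega = (∂Q/∂x - ∂P/∂y) dx ∧ dy.
  ∂Q/∂x = -2*x
  ∂P/∂y = 2
  integrand = ∂Q/∂x - ∂P/∂y = -2*x - 2.
Integrating over R: integral_0^1 integral_0^{1-x} (-2*x - 2) dy dx = -4/3.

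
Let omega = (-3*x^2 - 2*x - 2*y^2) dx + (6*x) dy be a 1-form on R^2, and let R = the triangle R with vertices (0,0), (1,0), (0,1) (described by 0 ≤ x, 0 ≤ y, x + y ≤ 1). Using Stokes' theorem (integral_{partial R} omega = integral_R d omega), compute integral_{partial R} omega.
integral_(partial R) omega = 11/3

Stokes: integral_partial_R omega = integral_R d omega with d omega = (∂Q/∂x - ∂P/∂y) dx ∧ dy.
  ∂Q/∂x = 6
  ∂P/∂y = -4*y
  integrand = ∂Q/∂x - ∂P/∂y = 4*y + 6.
Integrating over R: integral_0^1 integral_0^{1-x} (4*y + 6) dy dx = 11/3.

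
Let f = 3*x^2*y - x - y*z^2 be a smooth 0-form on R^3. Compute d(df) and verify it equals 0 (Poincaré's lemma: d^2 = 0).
d(df) = 0

Step 1: df = sum_i (∂f/∂x_i) dx_i = (6*x*y - 1) dx + (3*x^2 - z^2) dy + (-2*y*z) dz.
Step 2: Apply d again. Using the 1-form formula, the coefficient of dx ∧ dy in d(df) is ∂^2 f/∂x ∂y - ∂^2 f/∂y ∂x = (6*x) - (6*x) = 0 (equality of mixed partials for smooth f).
Similarly for dx ∧ dz and dy ∧ dz — all coefficients vanish. So d(df) = 0.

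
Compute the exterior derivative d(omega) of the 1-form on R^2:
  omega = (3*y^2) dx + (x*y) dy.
d(omega) = (-5*y) dx ∧ dy

For a 1-form omega = sum_i f_i dx_i, the exterior derivative is
  d(omega) = sum_{i < j} (∂f_j/∂x_i - ∂f_i/∂x_j) dx_i ∧ dx_j.
  coefficient of dx ∧ dy: ∂f_2/∂x - ∂f_1/∂y = ∂(x*y)/∂x - ∂(3*y^2)/∂y = -5*y
Assembling: d(omega) = (-5*y) dx ∧ dy.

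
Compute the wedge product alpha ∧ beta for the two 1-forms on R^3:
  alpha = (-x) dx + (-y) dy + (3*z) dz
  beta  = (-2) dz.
alpha ∧ beta = (2*x) dx ∧ dz + (2*y) dy ∧ dz

Distribute the wedge, using dx_i ∧ dx_j = -dx_j ∧ dx_i and dx_i ∧ dx_i = 0. For each pair (i, j) with i < j, the coefficient of dx_i ∧ dx_j in alpha ∧ beta is (alpha_i * beta_j - alpha_j * beta_i). Collecting: alpha ∧ beta = (2*x) dx ∧ dz + (2*y) dy ∧ dz.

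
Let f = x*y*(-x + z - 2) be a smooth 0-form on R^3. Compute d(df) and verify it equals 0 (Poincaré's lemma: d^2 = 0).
d(df) = 0

Step 1: df = sum_i (∂f/∂x_i) dx_i = (y*(-2*x + z - 2)) dx + (x*(-x + z - 2)) dy + (x*y) dz.
Step 2: Apply d again. Using the 1-form formula, the coefficient of dx ∧ dy in d(df) is ∂^2 f/∂x ∂y - ∂^2 f/∂y ∂x = (-2*x + z - 2) - (-2*x + z - 2) = 0 (equality of mixed partials for smooth f).
Similarly for dx ∧ dz and dy ∧ dz — all coefficients vanish. So d(df) = 0.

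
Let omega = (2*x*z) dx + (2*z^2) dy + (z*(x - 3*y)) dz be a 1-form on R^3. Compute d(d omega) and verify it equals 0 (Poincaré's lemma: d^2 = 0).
d(d omega) = 0

Step 1: d omega = sum_{i<j} (∂f_j/∂x_i - ∂f_i/∂x_j) dx_i ∧ dx_j:
  coeff of dx ∧ dy: 0
  coeff of dx ∧ dz: -2*x + z
  coeff of dy ∧ dz: -7*z
Step 2: Apply d again to each 2-form coefficient. The only possible 3-form in R^3 is dx ∧ dy ∧ dz, with coefficient
  ∂(coeff of dy∧dz)/∂x - ∂(coeff of dx∧dz)/∂y + ∂(coeff of dx∧dy)/∂z
  = ∂/∂x (-7*z) - ∂/∂y (-2*x + z) + ∂/∂z (0).
Each of these terms simplifies to sums of mixed partials that cancel in pairs. The result is 0 (by equality of mixed partials for smooth functions — Schwarz / Clairaut).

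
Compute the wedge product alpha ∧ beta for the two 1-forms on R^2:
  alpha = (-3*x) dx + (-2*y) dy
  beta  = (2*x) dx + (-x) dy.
alpha ∧ beta = (x*(3*x + 4*y)) dx ∧ dy

Distribute the wedge, using dx_i ∧ dx_j = -dx_j ∧ dx_i and dx_i ∧ dx_i = 0. For each pair (i, j) with i < j, the coefficient of dx_i ∧ dx_j in alpha ∧ beta is (alpha_i * beta_j - alpha_j * beta_i). Collecting: alpha ∧ beta = (x*(3*x + 4*y)) dx ∧ dy.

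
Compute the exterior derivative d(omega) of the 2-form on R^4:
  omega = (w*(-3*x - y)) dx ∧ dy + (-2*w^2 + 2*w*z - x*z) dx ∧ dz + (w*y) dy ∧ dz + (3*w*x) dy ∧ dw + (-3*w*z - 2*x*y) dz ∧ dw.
d(omega) = (3*w - 3*x - y) dx ∧ dy ∧ dw + (-4*w - 2*y + 2*z) dx ∧ dz ∧ dw + (-2*x + y) dy ∧ dz ∧ dw

For a 2-form omega = sum_{i<j} g_{ij} dx_i ∧ dx_j, the exterior derivative is
  d(omega) = sum_{i<j} d(g_{ij}) ∧ dx_i ∧ dx_j = sum_{i<j, k} (∂g_{ij}/∂x_k) dx_k ∧ dx_i ∧ dx_j.
Expand each term, using dx_k ∧ dx_i ∧ dx_j = sgn(permutation) dx_{(a)} ∧ dx_{(b)} ∧ dx_{(c)} with (a < b < c) sorted:
  d(w*(-3*x - y)) includes (∂/∂w)(w*(-3*x - y)) dw = (-3*x - y) dw, which multiplied by dx ∧ dy gives (-3*x - y) dx ∧ dy ∧ dw
  d(-2*w^2 + 2*w*z - x*z) includes (∂/∂w)(-2*w^2 + 2*w*z - x*z) dw = (-4*w + 2*z) dw, which multiplied by dx ∧ dz gives (-4*w + 2*z) dx ∧ dz ∧ dw
  d(w*y) includes (∂/∂w)(w*y) dw = (y) dw, which multiplied by dy ∧ dz gives (y) dy ∧ dz ∧ dw
  d(3*w*x) includes (∂/∂x)(3*w*x) dx = (3*w) dx, which multiplied by dy ∧ dw gives (3*w) dx ∧ dy ∧ dw
  d(-3*w*z - 2*x*y) includes (∂/∂x)(-3*w*z - 2*x*y) dx = (-2*y) dx, which multiplied by dz ∧ dw gives (-2*y) dx ∧ dz ∧ dw
  d(-3*w*z - 2*x*y) includes (∂/∂y)(-3*w*z - 2*x*y) dy = (-2*x) dy, which multiplied by dz ∧ dw gives (-2*x) dy ∧ dz ∧ dw
Collecting like 3-forms: d(omega) = (3*w - 3*x - y) dx ∧ dy ∧ dw + (-4*w - 2*y + 2*z) dx ∧ dz ∧ dw + (-2*x + y) dy ∧ dz ∧ dw.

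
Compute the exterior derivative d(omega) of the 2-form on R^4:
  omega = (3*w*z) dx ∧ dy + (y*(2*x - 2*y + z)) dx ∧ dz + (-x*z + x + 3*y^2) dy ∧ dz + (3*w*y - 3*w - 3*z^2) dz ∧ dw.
d(omega) = (3*w - 2*x + 4*y - 2*z + 1) dx ∧ dy ∧ dz + (3*z) dx ∧ dy ∧ dw + (3*w) dy ∧ dz ∧ dw

For a 2-form omega = sum_{i<j} g_{ij} dx_i ∧ dx_j, the exterior derivative is
  d(omega) = sum_{i<j} d(g_{ij}) ∧ dx_i ∧ dx_j = sum_{i<j, k} (∂g_{ij}/∂x_k) dx_k ∧ dx_i ∧ dx_j.
Expand each term, using dx_k ∧ dx_i ∧ dx_j = sgn(permutation) dx_{(a)} ∧ dx_{(b)} ∧ dx_{(c)} with (a < b < c) sorted:
  d(3*w*z) includes (∂/∂z)(3*w*z) dz = (3*w) dz, which multiplied by dx ∧ dy gives (3*w) dx ∧ dy ∧ dz
  d(3*w*z) includes (∂/∂w)(3*w*z) dw = (3*z) dw, which multiplied by dx ∧ dy gives (3*z) dx ∧ dy ∧ dw
  d(y*(2*x - 2*y + z)) includes (∂/∂y)(y*(2*x - 2*y + z)) dy = (2*x - 4*y + z) dy, which multiplied by dx ∧ dz gives (-2*x + 4*y - z) dx ∧ dy ∧ dz
  d(-x*z + x + 3*y^2) includes (∂/∂x)(-x*z + x + 3*y^2) dx = (1 - z) dx, which multiplied by dy ∧ dz gives (1 - z) dx ∧ dy ∧ dz
  d(3*w*y - 3*w - 3*z^2) includes (∂/∂y)(3*w*y - 3*w - 3*z^2) dy = (3*w) dy, which multiplied by dz ∧ dw gives (3*w) dy ∧ dz ∧ dw
Collecting like 3-forms: d(omega) = (3*w - 2*x + 4*y - 2*z + 1) dx ∧ dy ∧ dz + (3*z) dx ∧ dy ∧ dw + (3*w) dy ∧ dz ∧ dw.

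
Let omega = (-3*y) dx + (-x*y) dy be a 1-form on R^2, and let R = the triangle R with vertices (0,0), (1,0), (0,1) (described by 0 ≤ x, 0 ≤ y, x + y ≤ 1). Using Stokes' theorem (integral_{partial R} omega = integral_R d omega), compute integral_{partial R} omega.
integral_(partial R) omega = 4/3

Stokes: integral_partial_R omega = integral_R d omega with d omega = (∂Q/∂x - ∂P/∂y) dx ∧ dy.
  ∂Q/∂x = -y
  ∂P/∂y = -3
  integrand = ∂Q/∂x - ∂P/∂y = 3 - y.
Integrating over R: integral_0^1 integral_0^{1-x} (3 - y) dy dx = 4/3.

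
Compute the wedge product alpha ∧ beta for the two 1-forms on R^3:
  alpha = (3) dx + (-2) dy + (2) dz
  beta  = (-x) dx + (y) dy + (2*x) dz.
alpha ∧ beta = (-2*x + 3*y) dx ∧ dy + (8*x) dx ∧ dz + (-4*x - 2*y) dy ∧ dz

Distribute the wedge, using dx_i ∧ dx_j = -dx_j ∧ dx_i and dx_i ∧ dx_i = 0. For each pair (i, j) with i < j, the coefficient of dx_i ∧ dx_j in alpha ∧ beta is (alpha_i * beta_j - alpha_j * beta_i). Collecting: alpha ∧ beta = (-2*x + 3*y) dx ∧ dy + (8*x) dx ∧ dz + (-4*x - 2*y) dy ∧ dz.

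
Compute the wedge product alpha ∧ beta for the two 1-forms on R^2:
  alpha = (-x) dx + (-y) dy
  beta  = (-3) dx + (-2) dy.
alpha ∧ beta = (2*x - 3*y) dx ∧ dy

Distribute the wedge, using dx_i ∧ dx_j = -dx_j ∧ dx_i and dx_i ∧ dx_i = 0. For each pair (i, j) with i < j, the coefficient of dx_i ∧ dx_j in alpha ∧ beta is (alpha_i * beta_j - alpha_j * beta_i). Collecting: alpha ∧ beta = (2*x - 3*y) dx ∧ dy.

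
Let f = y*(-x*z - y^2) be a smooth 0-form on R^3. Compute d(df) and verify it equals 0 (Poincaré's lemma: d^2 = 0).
d(df) = 0

Step 1: df = sum_i (∂f/∂x_i) dx_i = (-y*z) dx + (-x*z - 3*y^2) dy + (-x*y) dz.
Step 2: Apply d again. Using the 1-form formula, the coefficient of dx ∧ dy in d(df) is ∂^2 f/∂x ∂y - ∂^2 f/∂y ∂x = (-z) - (-z) = 0 (equality of mixed partials for smooth f).
Similarly for dx ∧ dz and dy ∧ dz — all coefficients vanish. So d(df) = 0.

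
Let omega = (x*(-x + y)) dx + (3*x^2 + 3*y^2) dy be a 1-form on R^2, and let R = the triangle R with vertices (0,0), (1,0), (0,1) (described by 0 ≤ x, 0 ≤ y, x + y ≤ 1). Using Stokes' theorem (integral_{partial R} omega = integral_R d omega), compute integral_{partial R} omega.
integral_(partial R) omega = 5/6

Stokes: integral_partial_R omega = integral_R d omega with d omega = (∂Q/∂x - ∂P/∂y) dx ∧ dy.
  ∂Q/∂x = 6*x
  ∂P/∂y = x
  integrand = ∂Q/∂x - ∂P/∂y = 5*x.
Integrating over R: integral_0^1 integral_0^{1-x} (5*x) dy dx = 5/6.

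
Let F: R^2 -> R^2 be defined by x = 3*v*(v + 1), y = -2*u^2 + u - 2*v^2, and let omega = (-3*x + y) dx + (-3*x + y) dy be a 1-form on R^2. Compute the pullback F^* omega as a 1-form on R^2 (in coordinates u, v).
F^* omega = (8*u^3 - 6*u^2 + 44*u*v^2 + 36*u*v + u - 11*v^2 - 9*v) du + (-4*u^2*v - 6*u^2 + 2*u*v + 3*u - 22*v^3 - 51*v^2 - 27*v) dv

Using F^*(f dg) = (f ∘ F) d(g ∘ F), substitute each coordinate x_i by F_i(u, v) in f_i, and replace dx_i by d F_i = (∂F_i/∂u) du + (∂F_i/∂v) dv.
  For the x component: f_1(F) = -2*u^2 + u - 11*v^2 - 9*v; d F_1 = (0) du + (6*v + 3) dv
  For the y component: f_2(F) = -2*u^2 + u - 11*v^2 - 9*v; d F_2 = (1 - 4*u) du + (-4*v) dv
Combining and collecting du, dv coefficients:
  coeff of du: 8*u^3 - 6*u^2 + 44*u*v^2 + 36*u*v + u - 11*v^2 - 9*v
  coeff of dv: -4*u^2*v - 6*u^2 + 2*u*v + 3*u - 22*v^3 - 51*v^2 - 27*v
F^* omega = (8*u^3 - 6*u^2 + 44*u*v^2 + 36*u*v + u - 11*v^2 - 9*v) du + (-4*u^2*v - 6*u^2 + 2*u*v + 3*u - 22*v^3 - 51*v^2 - 27*v) dv.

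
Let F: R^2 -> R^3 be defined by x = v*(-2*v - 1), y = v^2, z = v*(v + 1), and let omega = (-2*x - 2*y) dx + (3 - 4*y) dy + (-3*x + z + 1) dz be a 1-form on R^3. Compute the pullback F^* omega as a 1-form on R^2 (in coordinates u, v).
F^* omega = (-2*v^3 + 5*v^2 + 10*v + 1) dv

Using F^*(f dg) = (f ∘ F) d(g ∘ F), substitute each coordinate x_i by F_i(u, v) in f_i, and replace dx_i by d F_i = (∂F_i/∂u) du + (∂F_i/∂v) dv.
  For the x component: f_1(F) = 2*v*(v + 1); d F_1 = (0) du + (-4*v - 1) dv
  For the y component: f_2(F) = 3 - 4*v^2; d F_2 = (0) du + (2*v) dv
  For the z component: f_3(F) = 7*v^2 + 4*v + 1; d F_3 = (0) du + (2*v + 1) dv
Combining and collecting du, dv coefficients:
  coeff of du: 0
  coeff of dv: -2*v^3 + 5*v^2 + 10*v + 1
F^* omega = (-2*v^3 + 5*v^2 + 10*v + 1) dv.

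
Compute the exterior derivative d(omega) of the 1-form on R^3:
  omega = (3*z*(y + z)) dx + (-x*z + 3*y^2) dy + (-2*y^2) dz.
d(omega) = (-4*z) dx ∧ dy + (-3*y - 6*z) dx ∧ dz + (x - 4*y) dy ∧ dz

For a 1-form omega = sum_i f_i dx_i, the exterior derivative is
  d(omega) = sum_{i < j} (∂f_j/∂x_i - ∂f_i/∂x_j) dx_i ∧ dx_j.
  coefficient of dx ∧ dy: ∂f_2/∂x - ∂f_1/∂y = ∂(-x*z + 3*y^2)/∂x - ∂(3*z*(y + z))/∂y = -4*z
  coefficient of dx ∧ dz: ∂f_3/∂x - ∂f_1/∂z = ∂(-2*y^2)/∂x - ∂(3*z*(y + z))/∂z = -3*y - 6*z
  coefficient of dy ∧ dz: ∂f_3/∂y - ∂f_2/∂z = ∂(-2*y^2)/∂y - ∂(-x*z + 3*y^2)/∂z = x - 4*y
Assembling: d(omega) = (-4*z) dx ∧ dy + (-3*y - 6*z) dx ∧ dz + (x - 4*y) dy ∧ dz.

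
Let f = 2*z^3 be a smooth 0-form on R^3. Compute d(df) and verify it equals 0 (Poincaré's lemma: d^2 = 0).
d(df) = 0

Step 1: df = sum_i (∂f/∂x_i) dx_i = (0) dx + (0) dy + (6*z^2) dz.
Step 2: Apply d again. Using the 1-form formula, the coefficient of dx ∧ dy in d(df) is ∂^2 f/∂x ∂y - ∂^2 f/∂y ∂x = (0) - (0) = 0 (equality of mixed partials for smooth f).
Similarly for dx ∧ dz and dy ∧ dz — all coefficients vanish. So d(df) = 0.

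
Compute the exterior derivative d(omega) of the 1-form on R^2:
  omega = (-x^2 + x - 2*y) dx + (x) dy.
d(omega) = (3) dx ∧ dy

For a 1-form omega = sum_i f_i dx_i, the exterior derivative is
  d(omega) = sum_{i < j} (∂f_j/∂x_i - ∂f_i/∂x_j) dx_i ∧ dx_j.
  coefficient of dx ∧ dy: ∂f_2/∂x - ∂f_1/∂y = ∂(x)/∂x - ∂(-x^2 + x - 2*y)/∂y = 3
Assembling: d(omega) = (3) dx ∧ dy.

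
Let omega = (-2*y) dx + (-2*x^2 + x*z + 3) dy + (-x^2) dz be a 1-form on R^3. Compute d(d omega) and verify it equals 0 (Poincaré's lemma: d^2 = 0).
d(d omega) = 0

Step 1: d omega = sum_{i<j} (∂f_j/∂x_i - ∂f_i/∂x_j) dx_i ∧ dx_j:
  coeff of dx ∧ dy: -4*x + z + 2
  coeff of dx ∧ dz: -2*x
  coeff of dy ∧ dz: -x
Step 2: Apply d again to each 2-form coefficient. The only possible 3-form in R^3 is dx ∧ dy ∧ dz, with coefficient
  ∂(coeff of dy∧dz)/∂x - ∂(coeff of dx∧dz)/∂y + ∂(coeff of dx∧dy)/∂z
  = ∂/∂x (-x) - ∂/∂y (-2*x) + ∂/∂z (-4*x + z + 2).
Each of these terms simplifies to sums of mixed partials that cancel in pairs. The result is 0 (by equality of mixed partials for smooth functions — Schwarz / Clairaut).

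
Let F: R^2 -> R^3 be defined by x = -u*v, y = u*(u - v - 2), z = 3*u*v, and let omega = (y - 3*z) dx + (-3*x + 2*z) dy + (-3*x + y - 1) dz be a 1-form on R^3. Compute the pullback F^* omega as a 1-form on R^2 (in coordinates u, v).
F^* omega = (v*(20*u^2 + 7*u*v - 22*u - 3)) du + (u*(2*u^2 + 7*u*v - 4*u - 3)) dv

Using F^*(f dg) = (f ∘ F) d(g ∘ F), substitute each coordinate x_i by F_i(u, v) in f_i, and replace dx_i by d F_i = (∂F_i/∂u) du + (∂F_i/∂v) dv.
  For the x component: f_1(F) = u*(u - 10*v - 2); d F_1 = (-v) du + (-u) dv
  For the y component: f_2(F) = 9*u*v; d F_2 = (2*u - v - 2) du + (-u) dv
  For the z component: f_3(F) = u^2 + 2*u*v - 2*u - 1; d F_3 = (3*v) du + (3*u) dv
Combining and collecting du, dv coefficients:
  coeff of du: v*(20*u^2 + 7*u*v - 22*u - 3)
  coeff of dv: u*(2*u^2 + 7*u*v - 4*u - 3)
F^* omega = (v*(20*u^2 + 7*u*v - 22*u - 3)) du + (u*(2*u^2 + 7*u*v - 4*u - 3)) dv.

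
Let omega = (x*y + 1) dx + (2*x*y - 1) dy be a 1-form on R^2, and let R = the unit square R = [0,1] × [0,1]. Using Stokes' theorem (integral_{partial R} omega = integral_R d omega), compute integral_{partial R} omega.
integral_(partial R) omega = 1/2

Stokes: integral_partial_R omega = integral_R d omega with d omega = (∂Q/∂x - ∂P/∂y) dx ∧ dy.
  ∂Q/∂x = 2*y
  ∂P/∂y = x
  integrand = ∂Q/∂x - ∂P/∂y = -x + 2*y.
Integrating over R: integral_0^1 integral_0^1 (-x + 2*y) dx dy = 1/2.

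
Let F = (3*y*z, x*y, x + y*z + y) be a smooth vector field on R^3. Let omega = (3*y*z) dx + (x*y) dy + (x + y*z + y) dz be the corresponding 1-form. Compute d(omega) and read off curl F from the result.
d(omega) = (z + 1) dy ∧ dz + (3*y - 1) dz ∧ dx + (y - 3*z) dx ∧ dy; curl F = (z + 1, 3*y - 1, y - 3*z)

d omega = sum_{i<j} (∂f_j/∂x_i - ∂f_i/∂x_j) dx_i ∧ dx_j. Under the identification (dy ∧ dz, dz ∧ dx, dx ∧ dy) ↔ (e_x, e_y, e_z), the coefficients are exactly the components of curl F. Compute:
  ∂R/∂y - ∂Q/∂z = (z + 1) - (0) = z + 1
  ∂P/∂z - ∂R/∂x = (3*y) - (1) = 3*y - 1
  ∂Q/∂x - ∂P/∂y = (y) - (3*z) = y - 3*z.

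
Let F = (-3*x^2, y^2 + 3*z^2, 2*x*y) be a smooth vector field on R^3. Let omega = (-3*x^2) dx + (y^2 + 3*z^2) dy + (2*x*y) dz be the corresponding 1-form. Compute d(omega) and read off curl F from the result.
d(omega) = (2*x - 6*z) dy ∧ dz + (-2*y) dz ∧ dx + (0) dx ∧ dy; curl F = (2*x - 6*z, -2*y, 0)

d omega = sum_{i<j} (∂f_j/∂x_i - ∂f_i/∂x_j) dx_i ∧ dx_j. Under the identification (dy ∧ dz, dz ∧ dx, dx ∧ dy) ↔ (e_x, e_y, e_z), the coefficients are exactly the components of curl F. Compute:
  ∂R/∂y - ∂Q/∂z = (2*x) - (6*z) = 2*x - 6*z
  ∂P/∂z - ∂R/∂x = (0) - (2*y) = -2*y
  ∂Q/∂x - ∂P/∂y = (0) - (0) = 0.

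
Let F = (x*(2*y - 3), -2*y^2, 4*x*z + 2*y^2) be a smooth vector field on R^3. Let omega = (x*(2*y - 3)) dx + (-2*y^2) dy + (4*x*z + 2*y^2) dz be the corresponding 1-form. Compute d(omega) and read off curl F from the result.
d(omega) = (4*y) dy ∧ dz + (-4*z) dz ∧ dx + (-2*x) dx ∧ dy; curl F = (4*y, -4*z, -2*x)

d omega = sum_{i<j} (∂f_j/∂x_i - ∂f_i/∂x_j) dx_i ∧ dx_j. Under the identification (dy ∧ dz, dz ∧ dx, dx ∧ dy) ↔ (e_x, e_y, e_z), the coefficients are exactly the components of curl F. Compute:
  ∂R/∂y - ∂Q/∂z = (4*y) - (0) = 4*y
  ∂P/∂z - ∂R/∂x = (0) - (4*z) = -4*z
  ∂Q/∂x - ∂P/∂y = (0) - (2*x) = -2*x.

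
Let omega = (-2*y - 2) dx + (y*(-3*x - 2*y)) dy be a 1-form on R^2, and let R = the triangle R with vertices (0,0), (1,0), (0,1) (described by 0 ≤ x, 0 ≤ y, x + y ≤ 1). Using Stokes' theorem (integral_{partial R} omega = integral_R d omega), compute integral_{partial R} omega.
integral_(partial R) omega = 1/2

Stokes: integral_partial_R omega = integral_R d omega with d omega = (∂Q/∂x - ∂P/∂y) dx ∧ dy.
  ∂Q/∂x = -3*y
  ∂P/∂y = -2
  integrand = ∂Q/∂x - ∂P/∂y = 2 - 3*y.
Integrating over R: integral_0^1 integral_0^{1-x} (2 - 3*y) dy dx = 1/2.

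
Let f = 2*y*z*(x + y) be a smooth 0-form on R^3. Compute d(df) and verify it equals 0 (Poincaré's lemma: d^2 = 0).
d(df) = 0

Step 1: df = sum_i (∂f/∂x_i) dx_i = (2*y*z) dx + (2*z*(x + 2*y)) dy + (2*y*(x + y)) dz.
Step 2: Apply d again. Using the 1-form formula, the coefficient of dx ∧ dy in d(df) is ∂^2 f/∂x ∂y - ∂^2 f/∂y ∂x = (2*z) - (2*z) = 0 (equality of mixed partials for smooth f).
Similarly for dx ∧ dz and dy ∧ dz — all coefficients vanish. So d(df) = 0.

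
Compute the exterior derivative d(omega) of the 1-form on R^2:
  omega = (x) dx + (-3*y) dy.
d(omega) = 0

For a 1-form omega = sum_i f_i dx_i, the exterior derivative is
  d(omega) = sum_{i < j} (∂f_j/∂x_i - ∂f_i/∂x_j) dx_i ∧ dx_j.

Assembling: d(omega) = 0.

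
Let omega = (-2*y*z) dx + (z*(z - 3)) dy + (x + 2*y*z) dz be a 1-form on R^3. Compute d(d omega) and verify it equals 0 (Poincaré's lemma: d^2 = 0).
d(d omega) = 0

Step 1: d omega = sum_{i<j} (∂f_j/∂x_i - ∂f_i/∂x_j) dx_i ∧ dx_j:
  coeff of dx ∧ dy: 2*z
  coeff of dx ∧ dz: 2*y + 1
  coeff of dy ∧ dz: 3
Step 2: Apply d again to each 2-form coefficient. The only possible 3-form in R^3 is dx ∧ dy ∧ dz, with coefficient
  ∂(coeff of dy∧dz)/∂x - ∂(coeff of dx∧dz)/∂y + ∂(coeff of dx∧dy)/∂z
  = ∂/∂x (3) - ∂/∂y (2*y + 1) + ∂/∂z (2*z).
Each of these terms simplifies to sums of mixed partials that cancel in pairs. The result is 0 (by equality of mixed partials for smooth functions — Schwarz / Clairaut).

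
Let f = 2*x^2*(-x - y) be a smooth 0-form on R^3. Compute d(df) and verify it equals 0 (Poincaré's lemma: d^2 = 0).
d(df) = 0

Step 1: df = sum_i (∂f/∂x_i) dx_i = (2*x*(-3*x - 2*y)) dx + (-2*x^2) dy + (0) dz.
Step 2: Apply d again. Using the 1-form formula, the coefficient of dx ∧ dy in d(df) is ∂^2 f/∂x ∂y - ∂^2 f/∂y ∂x = (-4*x) - (-4*x) = 0 (equality of mixed partials for smooth f).
Similarly for dx ∧ dz and dy ∧ dz — all coefficients vanish. So d(df) = 0.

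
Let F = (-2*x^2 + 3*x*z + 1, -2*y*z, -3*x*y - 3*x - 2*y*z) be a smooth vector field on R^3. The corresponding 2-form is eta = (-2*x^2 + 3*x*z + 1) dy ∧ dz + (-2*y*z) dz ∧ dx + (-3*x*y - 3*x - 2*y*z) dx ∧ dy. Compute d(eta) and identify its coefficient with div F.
d(eta) = (-4*x - 2*y + z) dx ∧ dy ∧ dz; div F = -4*x - 2*y + z

For a 2-form in R^3 of the form above, applying d gives a 3-form with coefficient ∂P/∂x + ∂Q/∂y + ∂R/∂z:
  ∂P/∂x = -4*x + 3*z
  ∂Q/∂y = -2*z
  ∂R/∂z = -2*y
Sum = -4*x - 2*y + z, which is exactly div F.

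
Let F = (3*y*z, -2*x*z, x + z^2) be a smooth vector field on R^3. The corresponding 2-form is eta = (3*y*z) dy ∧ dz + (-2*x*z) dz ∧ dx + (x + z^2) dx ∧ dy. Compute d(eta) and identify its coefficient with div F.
d(eta) = (2*z) dx ∧ dy ∧ dz; div F = 2*z

For a 2-form in R^3 of the form above, applying d gives a 3-form with coefficient ∂P/∂x + ∂Q/∂y + ∂R/∂z:
  ∂P/∂x = 0
  ∂Q/∂y = 0
  ∂R/∂z = 2*z
Sum = 2*z, which is exactly div F.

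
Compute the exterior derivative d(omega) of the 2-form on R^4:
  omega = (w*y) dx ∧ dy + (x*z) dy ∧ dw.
d(omega) = (y + z) dx ∧ dy ∧ dw + (-x) dy ∧ dz ∧ dw

For a 2-form omega = sum_{i<j} g_{ij} dx_i ∧ dx_j, the exterior derivative is
  d(omega) = sum_{i<j} d(g_{ij}) ∧ dx_i ∧ dx_j = sum_{i<j, k} (∂g_{ij}/∂x_k) dx_k ∧ dx_i ∧ dx_j.
Expand each term, using dx_k ∧ dx_i ∧ dx_j = sgn(permutation) dx_{(a)} ∧ dx_{(b)} ∧ dx_{(c)} with (a < b < c) sorted:
  d(w*y) includes (∂/∂w)(w*y) dw = (y) dw, which multiplied by dx ∧ dy gives (y) dx ∧ dy ∧ dw
  d(x*z) includes (∂/∂x)(x*z) dx = (z) dx, which multiplied by dy ∧ dw gives (z) dx ∧ dy ∧ dw
  d(x*z) includes (∂/∂z)(x*z) dz = (x) dz, which multiplied by dy ∧ dw gives (-x) dy ∧ dz ∧ dw
Collecting like 3-forms: d(omega) = (y + z) dx ∧ dy ∧ dw + (-x) dy ∧ dz ∧ dw.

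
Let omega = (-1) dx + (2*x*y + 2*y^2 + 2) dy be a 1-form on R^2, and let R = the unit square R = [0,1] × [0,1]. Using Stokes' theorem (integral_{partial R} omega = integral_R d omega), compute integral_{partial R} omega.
integral_(partial R) omega = 1

Stokes: integral_partial_R omega = integral_R d omega with d omega = (∂Q/∂x - ∂P/∂y) dx ∧ dy.
  ∂Q/∂x = 2*y
  ∂P/∂y = 0
  integrand = ∂Q/∂x - ∂P/∂y = 2*y.
Integrating over R: integral_0^1 integral_0^1 (2*y) dx dy = 1.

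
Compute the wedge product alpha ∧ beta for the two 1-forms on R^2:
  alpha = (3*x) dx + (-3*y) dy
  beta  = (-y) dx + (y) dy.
alpha ∧ beta = (3*y*(x - y)) dx ∧ dy

Distribute the wedge, using dx_i ∧ dx_j = -dx_j ∧ dx_i and dx_i ∧ dx_i = 0. For each pair (i, j) with i < j, the coefficient of dx_i ∧ dx_j in alpha ∧ beta is (alpha_i * beta_j - alpha_j * beta_i). Collecting: alpha ∧ beta = (3*y*(x - y)) dx ∧ dy.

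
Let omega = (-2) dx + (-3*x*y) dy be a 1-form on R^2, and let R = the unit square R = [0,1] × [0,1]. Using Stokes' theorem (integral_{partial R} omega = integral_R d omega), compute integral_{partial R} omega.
integral_(partial R) omega = -3/2

Stokes: integral_partial_R omega = integral_R d omega with d omega = (∂Q/∂x - ∂P/∂y) dx ∧ dy.
  ∂Q/∂x = -3*y
  ∂P/∂y = 0
  integrand = ∂Q/∂x - ∂P/∂y = -3*y.
Integrating over R: integral_0^1 integral_0^1 (-3*y) dx dy = -3/2.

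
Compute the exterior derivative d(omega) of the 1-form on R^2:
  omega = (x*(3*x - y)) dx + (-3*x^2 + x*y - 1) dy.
d(omega) = (-5*x + y) dx ∧ dy

For a 1-form omega = sum_i f_i dx_i, the exterior derivative is
  d(omega) = sum_{i < j} (∂f_j/∂x_i - ∂f_i/∂x_j) dx_i ∧ dx_j.
  coefficient of dx ∧ dy: ∂f_2/∂x - ∂f_1/∂y = ∂(-3*x^2 + x*y - 1)/∂x - ∂(x*(3*x - y))/∂y = -5*x + y
Assembling: d(omega) = (-5*x + y) dx ∧ dy.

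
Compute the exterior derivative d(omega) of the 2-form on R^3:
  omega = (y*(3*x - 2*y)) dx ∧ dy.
d(omega) = 0

For a 2-form omega = sum_{i<j} g_{ij} dx_i ∧ dx_j, the exterior derivative is
  d(omega) = sum_{i<j} d(g_{ij}) ∧ dx_i ∧ dx_j = sum_{i<j, k} (∂g_{ij}/∂x_k) dx_k ∧ dx_i ∧ dx_j.
Expand each term, using dx_k ∧ dx_i ∧ dx_j = sgn(permutation) dx_{(a)} ∧ dx_{(b)} ∧ dx_{(c)} with (a < b < c) sorted:

Collecting like 3-forms: d(omega) = 0.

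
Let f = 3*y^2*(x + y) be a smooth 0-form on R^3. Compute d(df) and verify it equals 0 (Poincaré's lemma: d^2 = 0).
d(df) = 0

Step 1: df = sum_i (∂f/∂x_i) dx_i = (3*y^2) dx + (3*y*(2*x + 3*y)) dy + (0) dz.
Step 2: Apply d again. Using the 1-form formula, the coefficient of dx ∧ dy in d(df) is ∂^2 f/∂x ∂y - ∂^2 f/∂y ∂x = (6*y) - (6*y) = 0 (equality of mixed partials for smooth f).
Similarly for dx ∧ dz and dy ∧ dz — all coefficients vanish. So d(df) = 0.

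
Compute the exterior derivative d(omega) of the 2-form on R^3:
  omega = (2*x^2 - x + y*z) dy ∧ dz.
d(omega) = (4*x - 1) dx ∧ dy ∧ dz

For a 2-form omega = sum_{i<j} g_{ij} dx_i ∧ dx_j, the exterior derivative is
  d(omega) = sum_{i<j} d(g_{ij}) ∧ dx_i ∧ dx_j = sum_{i<j, k} (∂g_{ij}/∂x_k) dx_k ∧ dx_i ∧ dx_j.
Expand each term, using dx_k ∧ dx_i ∧ dx_j = sgn(permutation) dx_{(a)} ∧ dx_{(b)} ∧ dx_{(c)} with (a < b < c) sorted:
  d(2*x^2 - x + y*z) includes (∂/∂x)(2*x^2 - x + y*z) dx = (4*x - 1) dx, which multiplied by dy ∧ dz gives (4*x - 1) dx ∧ dy ∧ dz
Collecting like 3-forms: d(omega) = (4*x - 1) dx ∧ dy ∧ dz.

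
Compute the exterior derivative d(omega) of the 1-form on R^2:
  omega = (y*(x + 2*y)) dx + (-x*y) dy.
d(omega) = (-x - 5*y) dx ∧ dy

For a 1-form omega = sum_i f_i dx_i, the exterior derivative is
  d(omega) = sum_{i < j} (∂f_j/∂x_i - ∂f_i/∂x_j) dx_i ∧ dx_j.
  coefficient of dx ∧ dy: ∂f_2/∂x - ∂f_1/∂y = ∂(-x*y)/∂x - ∂(y*(x + 2*y))/∂y = -x - 5*y
Assembling: d(omega) = (-x - 5*y) dx ∧ dy.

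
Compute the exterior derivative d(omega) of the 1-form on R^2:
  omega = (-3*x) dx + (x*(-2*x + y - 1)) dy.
d(omega) = (-4*x + y - 1) dx ∧ dy

For a 1-form omega = sum_i f_i dx_i, the exterior derivative is
  d(omega) = sum_{i < j} (∂f_j/∂x_i - ∂f_i/∂x_j) dx_i ∧ dx_j.
  coefficient of dx ∧ dy: ∂f_2/∂x - ∂f_1/∂y = ∂(x*(-2*x + y - 1))/∂x - ∂(-3*x)/∂y = -4*x + y - 1
Assembling: d(omega) = (-4*x + y - 1) dx ∧ dy.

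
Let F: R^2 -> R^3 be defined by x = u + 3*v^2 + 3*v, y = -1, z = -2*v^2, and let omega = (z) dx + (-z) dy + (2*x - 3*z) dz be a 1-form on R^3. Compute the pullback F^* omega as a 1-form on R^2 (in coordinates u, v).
F^* omega = (-2*v^2) du + (2*v*(-4*u - 30*v^2 - 15*v)) dv

Using F^*(f dg) = (f ∘ F) d(g ∘ F), substitute each coordinate x_i by F_i(u, v) in f_i, and replace dx_i by d F_i = (∂F_i/∂u) du + (∂F_i/∂v) dv.
  For the x component: f_1(F) = -2*v^2; d F_1 = (1) du + (6*v + 3) dv
  For the y component: f_2(F) = 2*v^2; d F_2 = (0) du + (0) dv
  For the z component: f_3(F) = 2*u + 12*v^2 + 6*v; d F_3 = (0) du + (-4*v) dv
Combining and collecting du, dv coefficients:
  coeff of du: -2*v^2
  coeff of dv: 2*v*(-4*u - 30*v^2 - 15*v)
F^* omega = (-2*v^2) du + (2*v*(-4*u - 30*v^2 - 15*v)) dv.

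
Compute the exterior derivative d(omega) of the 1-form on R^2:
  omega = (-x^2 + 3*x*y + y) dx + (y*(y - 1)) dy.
d(omega) = (-3*x - 1) dx ∧ dy

For a 1-form omega = sum_i f_i dx_i, the exterior derivative is
  d(omega) = sum_{i < j} (∂f_j/∂x_i - ∂f_i/∂x_j) dx_i ∧ dx_j.
  coefficient of dx ∧ dy: ∂f_2/∂x - ∂f_1/∂y = ∂(y*(y - 1))/∂x - ∂(-x^2 + 3*x*y + y)/∂y = -3*x - 1
Assembling: d(omega) = (-3*x - 1) dx ∧ dy.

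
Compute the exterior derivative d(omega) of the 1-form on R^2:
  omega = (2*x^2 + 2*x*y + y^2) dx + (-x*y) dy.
d(omega) = (-2*x - 3*y) dx ∧ dy

For a 1-form omega = sum_i f_i dx_i, the exterior derivative is
  d(omega) = sum_{i < j} (∂f_j/∂x_i - ∂f_i/∂x_j) dx_i ∧ dx_j.
  coefficient of dx ∧ dy: ∂f_2/∂x - ∂f_1/∂y = ∂(-x*y)/∂x - ∂(2*x^2 + 2*x*y + y^2)/∂y = -2*x - 3*y
Assembling: d(omega) = (-2*x - 3*y) dx ∧ dy.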